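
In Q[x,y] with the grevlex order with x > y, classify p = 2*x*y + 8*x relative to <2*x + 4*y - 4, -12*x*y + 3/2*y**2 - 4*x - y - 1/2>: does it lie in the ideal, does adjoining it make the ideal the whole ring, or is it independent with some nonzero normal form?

2*x*y + 8*x is independent of I; its normal form modulo I is -44/3*y + 44/3.

First compute the reduced Gröbner basis of I by Buchberger's algorithm.
f_1 = 2*x + 4*y - 4, LT = x.
f_2 = -12*x*y + 3/2*y**2 - 4*x - y - 1/2, LT = x*y.

S(f_1,f_2): lcm = x*y. S = 17/8*y**2 - 1/3*x - 25/12*y - 1/24.
  reduce S modulo (f_1, f_2):
  remainder 17/8*y**2 - 17/12*y - 17/24 ≠ 0; add h_3 = 17/8*y**2 - 17/12*y - 17/24 to the basis.

The other S-polynomials (S(f_1,h_3), S(f_2,h_3)) all reduce to 0 modulo the current basis, so we have a Gröbner basis.
Inter-reduce: drop elements whose leading term is divisible by another's, tail-reduce, and make monic.
Reduced Gröbner basis: {y**2 - 2/3*y - 1/3, x + 2*y - 2}.
Label its elements g_1 = y**2 - 2/3*y - 1/3, g_2 = x + 2*y - 2.

Reduce p = 2*x*y + 8*x modulo G:
  leading term x*y: subtract (2*y)·g_2 from 2*x*y + 8*x → -4*y**2 + 8*x + 4*y
  leading term y**2: subtract (-4)·g_1 from -4*y**2 + 8*x + 4*y → 8*x + 4/3*y - 4/3
  leading term x: subtract (8)·g_2 from 8*x + 4/3*y - 4/3 → -44/3*y + 44/3
  leading term y: no divisor's leading term divides it; move -44/3*y to the remainder.
  leading term 1: no divisor's leading term divides it; move 44/3 to the remainder.
  normal form = -44/3*y + 44/3.
The normal form is nonzero, so p ∉ I. Since p minus its normal form lies in I, I + (p) = I + (r) where r = -44/3*y + 44/3; decide whether this ideal is the whole ring.
Run Buchberger on G together with r (pairs among the g_i already reduce to 0 since G is a Gröbner basis):
g_1 = y**2 - 2/3*y - 1/3, LT = y**2.
g_2 = x + 2*y - 2, LT = x.
r = -44/3*y + 44/3, LT = y.

The S-polynomials (S(g_1,g_2), S(g_1,r), S(g_2,r)) all reduce to 0 modulo the current basis, so we have a Gröbner basis.
Inter-reduce: drop elements whose leading term is divisible by another's, tail-reduce, and make monic.
Reduced Gröbner basis: {x, y - 1}.
The reduced Gröbner basis of I + (p) is {x, y - 1} ≠ {1}, a proper ideal, so the enlarged system stays consistent: p is independent of I, with normal form -44/3*y + 44/3.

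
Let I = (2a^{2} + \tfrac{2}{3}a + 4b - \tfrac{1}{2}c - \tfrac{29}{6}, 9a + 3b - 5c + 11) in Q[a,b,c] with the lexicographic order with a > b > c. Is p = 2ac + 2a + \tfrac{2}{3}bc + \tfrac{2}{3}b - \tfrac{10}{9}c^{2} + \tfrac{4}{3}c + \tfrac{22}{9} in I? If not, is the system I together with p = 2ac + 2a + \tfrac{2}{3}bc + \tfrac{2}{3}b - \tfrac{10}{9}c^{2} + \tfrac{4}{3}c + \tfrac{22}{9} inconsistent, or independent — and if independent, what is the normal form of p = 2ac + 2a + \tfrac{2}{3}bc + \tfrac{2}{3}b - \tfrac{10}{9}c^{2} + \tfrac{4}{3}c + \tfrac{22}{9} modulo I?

First compute the reduced Gröbner basis of I by Buchberger's algorithm.
f_1 = 2a^{2} + \tfrac{2}{3}a + 4b - \tfrac{1}{2}c - \tfrac{29}{6}, LT = a^{2}.
f_2 = 9a + 3b - 5c + 11, LT = a.

S(f_1,f_2): lcm = a^{2}. S = -\tfrac{1}{3}ab + \tfrac{5}{9}ac - \tfrac{8}{9}a + 2b - \tfrac{1}{4}c - \tfrac{29}{12}.
  leading term ab: subtract (-\tfrac{1}{27}b)·f_2 from -\tfrac{1}{3}ab + \tfrac{5}{9}ac - \tfrac{8}{9}a + 2b - \tfrac{1}{4}c - \tfrac{29}{12} → \tfrac{5}{9}ac - \tfrac{8}{9}a + \tfrac{1}{9}b^{2} - \tfrac{5}{27}bc + \tfrac{65}{27}b - \tfrac{1}{4}c - \tfrac{29}{12}
  leading term ac: subtract (\tfrac{5}{81}c)·f_2 from \tfrac{5}{9}ac - \tfrac{8}{9}a + \tfrac{1}{9}b^{2} - \tfrac{5}{27}bc + \tfrac{65}{27}b - \tfrac{1}{4}c - \tfrac{29}{12} → -\tfrac{8}{9}a + \tfrac{1}{9}b^{2} - \tfrac{10}{27}bc + \tfrac{65}{27}b + \tfrac{25}{81}c^{2} - \tfrac{301}{324}c - \tfrac{29}{12}
  leading term a: subtract (-\tfrac{8}{81})·f_2 from -\tfrac{8}{9}a + \tfrac{1}{9}b^{2} - \tfrac{10}{27}bc + \tfrac{65}{27}b + \tfrac{25}{81}c^{2} - \tfrac{301}{324}c - \tfrac{29}{12} → \tfrac{1}{9}b^{2} - \tfrac{10}{27}bc + \tfrac{73}{27}b + \tfrac{25}{81}c^{2} - \tfrac{461}{324}c - \tfrac{431}{324}
  leading term b^{2}: no divisor's leading term divides it; move \tfrac{1}{9}b^{2} to the remainder.
  leading term bc: no divisor's leading term divides it; move -\tfrac{10}{27}bc to the remainder.
  leading term b: no divisor's leading term divides it; move \tfrac{73}{27}b to the remainder.
  leading term c^{2}: no divisor's leading term divides it; move \tfrac{25}{81}c^{2} to the remainder.
  leading term c: no divisor's leading term divides it; move -\tfrac{461}{324}c to the remainder.
  leading term 1: no divisor's leading term divides it; move -\tfrac{431}{324} to the remainder.
  remainder \tfrac{1}{9}b^{2} - \tfrac{10}{27}bc + \tfrac{73}{27}b + \tfrac{25}{81}c^{2} - \tfrac{461}{324}c - \tfrac{431}{324} ≠ 0; add h_3 = \tfrac{1}{9}b^{2} - \tfrac{10}{27}bc + \tfrac{73}{27}b + \tfrac{25}{81}c^{2} - \tfrac{461}{324}c - \tfrac{431}{324} to the basis.

S(f_1,h_3): leading monomials are coprime, so the S-polynomial reduces to 0 (Buchberger's first criterion).
S(f_2,h_3): leading monomials are coprime, so the S-polynomial reduces to 0 (Buchberger's first criterion).
Every S-polynomial of the final basis reduces to 0, so we have a Gröbner basis.
Inter-reduce: drop elements whose leading term is divisible by another's, tail-reduce, and make monic.
Reduced Gröbner basis: {a + \tfrac{1}{3}b - \tfrac{5}{9}c + \tfrac{11}{9}, b^{2} - \tfrac{10}{3}bc + \tfrac{73}{3}b + \tfrac{25}{9}c^{2} - \tfrac{461}{36}c - \tfrac{431}{36}}.
Label its elements g_1 = a + \tfrac{1}{3}b - \tfrac{5}{9}c + \tfrac{11}{9}, g_2 = b^{2} - \tfrac{10}{3}bc + \tfrac{73}{3}b + \tfrac{25}{9}c^{2} - \tfrac{461}{36}c - \tfrac{431}{36}.

Reduce p = 2ac + 2a + \tfrac{2}{3}bc + \tfrac{2}{3}b - \tfrac{10}{9}c^{2} + \tfrac{4}{3}c + \tfrac{22}{9} modulo G:
  leading term ac: subtract (2c)·g_1 from 2ac + 2a + \tfrac{2}{3}bc + \tfrac{2}{3}b - \tfrac{10}{9}c^{2} + \tfrac{4}{3}c + \tfrac{22}{9} → 2a + \tfrac{2}{3}b - \tfrac{10}{9}c + \tfrac{22}{9}
  leading term a: subtract (2)·g_1 from 2a + \tfrac{2}{3}b - \tfrac{10}{9}c + \tfrac{22}{9} → 0
  normal form = 0.
Since the normal form is 0, p ∈ I.

2ac + 2a + \tfrac{2}{3}bc + \tfrac{2}{3}b - \tfrac{10}{9}c^{2} + \tfrac{4}{3}c + \tfrac{22}{9} lies in I (it reduces to 0).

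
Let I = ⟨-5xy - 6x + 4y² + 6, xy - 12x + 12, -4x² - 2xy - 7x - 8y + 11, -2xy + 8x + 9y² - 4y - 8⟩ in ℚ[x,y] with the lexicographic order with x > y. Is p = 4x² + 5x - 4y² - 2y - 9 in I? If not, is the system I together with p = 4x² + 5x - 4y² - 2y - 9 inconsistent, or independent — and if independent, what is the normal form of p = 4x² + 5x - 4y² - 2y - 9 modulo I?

4x² + 5x - 4y² - 2y - 9 lies in I (it reduces to 0).

First compute the reduced Gröbner basis of I by Buchberger's algorithm.
f_1 = -5xy - 6x + 4y² + 6, LT = xy.
f_2 = xy - 12x + 12, LT = xy.
f_3 = -4x² - 2xy - 7x - 8y + 11, LT = x².
f_4 = -2xy + 8x + 9y² - 4y - 8, LT = xy.

S(f_1,f_2): lcm = xy. S = 66/5x - ⅘y² - 66/5.
  leading term x: no divisor's leading term divides it; move 66/5x to the remainder.
  leading term y²: no divisor's leading term divides it; move -⅘y² to the remainder.
  leading term 1: no divisor's leading term divides it; move -66/5 to the remainder.
  remainder 66/5x - ⅘y² - 66/5 ≠ 0; add h_5 = 66/5x - ⅘y² - 66/5 to the basis.

S(f_1,f_3): lcm = x²y. S = 6/5x² - 13/10xy² - 7/4xy - 6/5x - 2y² + 11/4y.
  leading term x²: subtract (-3/10)·f_3 from 6/5x² - 13/10xy² - 7/4xy - 6/5x - 2y² + 11/4y → -13/10xy² - 47/20xy - 33/10x - 2y² + 7/20y + 33/10
  leading term xy²: subtract (13/50y)·f_1 from -13/10xy² - 47/20xy - 33/10x - 2y² + 7/20y + 33/10 → -79/100xy - 33/10x - 26/25y³ - 2y² - 121/100y + 33/10
  leading term xy: subtract (79/500)·f_1 from -79/100xy - 33/10x - 26/25y³ - 2y² - 121/100y + 33/10 → -294/125x - 26/25y³ - 329/125y² - 121/100y + 294/125
  leading term x: subtract (-49/275)·h_5 from -294/125x - 26/25y³ - 329/125y² - 121/100y + 294/125 → -26/25y³ - 763/275y² - 121/100y
  leading term y³: no divisor's leading term divides it; move -26/25y³ to the remainder.
  leading term y²: no divisor's leading term divides it; move -763/275y² to the remainder.
  leading term y: no divisor's leading term divides it; move -121/100y to the remainder.
  remainder -26/25y³ - 763/275y² - 121/100y ≠ 0; add h_6 = -26/25y³ - 763/275y² - 121/100y to the basis.

S(f_1,f_4): lcm = xy. S = 26/5x + 37/10y² - 2y - 26/5.
  leading term x: subtract (13/33)·h_5 from 26/5x + 37/10y² - 2y - 26/5 → 265/66y² - 2y
  leading term y²: no divisor's leading term divides it; move 265/66y² to the remainder.
  leading term y: no divisor's leading term divides it; move -2y to the remainder.
  remainder 265/66y² - 2y ≠ 0; add h_7 = 265/66y² - 2y to the basis.

S(f_2,f_3): lcm = x²y. S = -12x² - ½xy² - 7/4xy + 12x - 2y² + 11/4y.
  leading term x²: subtract (3)·f_3 from -12x² - ½xy² - 7/4xy + 12x - 2y² + 11/4y → -½xy² + 17/4xy + 33x - 2y² + 107/4y - 33
  leading term xy²: subtract (1/10y)·f_1 from -½xy² + 17/4xy + 33x - 2y² + 107/4y - 33 → 97/20xy + 33x - ⅖y³ - 2y² + 523/20y - 33
  leading term xy: subtract (-97/100)·f_1 from 97/20xy + 33x - ⅖y³ - 2y² + 523/20y - 33 → 1359/50x - ⅖y³ + 47/25y² + 523/20y - 1359/50
  leading term x: subtract (453/220)·h_5 from 1359/50x - ⅖y³ + 47/25y² + 523/20y - 1359/50 → -⅖y³ + 194/55y² + 523/20y
  leading term y³: subtract (5/13)·h_6 from -⅖y³ + 194/55y² + 523/20y → 657/143y² + 346/13y
  leading term y²: subtract (3942/3445)·h_7 from 657/143y² + 346/13y → 99574/3445y
  leading term y: no divisor's leading term divides it; move 99574/3445y to the remainder.
  remainder 99574/3445y ≠ 0; add h_8 = 99574/3445y to the basis.

The other S-polynomials (S(f_2,f_4), S(f_3,f_4), S(f_1,h_5), S(f_2,h_5), S(f_3,h_5), S(f_4,h_5), S(f_1,h_6), S(f_2,h_6), S(f_3,h_6), S(f_4,h_6), S(h_5,h_6), S(f_1,h_7), S(f_2,h_7), S(f_3,h_7), S(f_4,h_7), S(h_5,h_7), S(h_6,h_7), S(f_1,h_8), S(f_2,h_8), S(f_3,h_8), S(f_4,h_8), S(h_5,h_8), S(h_6,h_8), S(h_7,h_8)) all reduce to 0 modulo the current basis, so we have a Gröbner basis.
Inter-reduce: drop elements whose leading term is divisible by another's, tail-reduce, and make monic.
Reduced Gröbner basis: {x - 1, y}.
Label its elements g_1 = x - 1, g_2 = y.

Reduce p = 4x² + 5x - 4y² - 2y - 9 modulo G:
  leading term x²: subtract (4x)·g_1 from 4x² + 5x - 4y² - 2y - 9 → 9x - 4y² - 2y - 9
  leading term x: subtract (9)·g_1 from 9x - 4y² - 2y - 9 → -4y² - 2y
  leading term y²: subtract (-4y)·g_2 from -4y² - 2y → -2y
  leading term y: subtract (-2)·g_2 from -2y → 0
  normal form = 0.
Since the normal form is 0, p ∈ I.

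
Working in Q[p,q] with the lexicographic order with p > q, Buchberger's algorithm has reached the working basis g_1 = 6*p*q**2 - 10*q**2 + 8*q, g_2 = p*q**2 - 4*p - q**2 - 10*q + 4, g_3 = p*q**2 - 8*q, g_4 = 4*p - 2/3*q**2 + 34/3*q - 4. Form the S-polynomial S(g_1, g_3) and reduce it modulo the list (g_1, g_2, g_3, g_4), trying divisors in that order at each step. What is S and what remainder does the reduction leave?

lcm(LM(g_1), LM(g_3)) = p*q**2.
S = (lcm/LT(g_1))·g_1 − (lcm/LT(g_3))·g_3 = -5/3*q**2 + 28/3*q.
Reduce S modulo (g_1, g_2, g_3, g_4) in that order:
  leading term q**2: no divisor's leading term divides it; move -5/3*q**2 to the remainder.
  leading term q: no divisor's leading term divides it; move 28/3*q to the remainder.
The remainder -5/3*q**2 + 28/3*q is nonzero, so it would be added as the next basis element.

S(g_1, g_3) = -5/3*q**2 + 28/3*q; remainder on division = -5/3*q**2 + 28/3*q.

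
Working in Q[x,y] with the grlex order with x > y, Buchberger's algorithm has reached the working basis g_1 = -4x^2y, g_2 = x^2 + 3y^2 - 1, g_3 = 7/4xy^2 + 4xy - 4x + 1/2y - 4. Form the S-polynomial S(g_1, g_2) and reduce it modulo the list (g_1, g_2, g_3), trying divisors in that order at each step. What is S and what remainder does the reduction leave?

lcm(LM(g_1), LM(g_2)) = x^2y.
S = (lcm/LT(g_1))·g_1 − (lcm/LT(g_2))·g_2 = -3y^3 + y.
Reduce S modulo (g_1, g_2, g_3) in that order:
  leading term y^3: no divisor's leading term divides it; move -3y^3 to the remainder.
  leading term y: no divisor's leading term divides it; move y to the remainder.
The remainder -3y^3 + y is nonzero, so it would be added as the next basis element.

S(g_1, g_2) = -3y^3 + y; remainder on division = -3y^3 + y.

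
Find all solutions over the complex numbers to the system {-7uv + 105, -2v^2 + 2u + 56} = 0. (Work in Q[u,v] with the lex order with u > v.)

{(-3, -5), (-5*sqrt(37)/2 - 25/2, 5/2 - sqrt(37)/2), (-25/2 + 5*sqrt(37)/2, 5/2 + sqrt(37)/2)}

Compute a lex Gröbner basis by Buchberger's algorithm.
f_1 = -7uv + 105, LT = uv.
f_2 = 2u - 2v^2 + 56, LT = u.

S(f_1,f_2): lcm = uv. S = v^3 - 28v - 15.
  reduce S modulo (f_1, f_2):
  remainder v^3 - 28v - 15 ≠ 0; add h_3 = v^3 - 28v - 15 to the basis.

The other S-polynomials (S(f_1,h_3), S(f_2,h_3)) all reduce to 0 modulo the current basis, so we have a Gröbner basis.
Inter-reduce: drop elements whose leading term is divisible by another's, tail-reduce, and make monic.
Reduced Gröbner basis: {u - v^2 + 28, v^3 - 28v - 15}.

Since the basis is lex-ordered, v^3 - 28v - 15 is univariate in v. Its roots are {-5, 5/2 - sqrt(37)/2, 5/2 + sqrt(37)/2}. Back-substituting each root into the other basis elements fixes the other coordinates.
  v = -5: the earlier basis element becomes u + 3 = 0, giving u = -3 — point (-3, -5).
  v = 5/2 - sqrt(37)/2: the earlier basis element becomes u + 25/2 + 5*sqrt(37)/2 = 0, giving u = -5*sqrt(37)/2 - 25/2 — point (-5*sqrt(37)/2 - 25/2, 5/2 - sqrt(37)/2).
  v = 5/2 + sqrt(37)/2: the earlier basis element becomes u - 5*sqrt(37)/2 + 25/2 = 0, giving u = -25/2 + 5*sqrt(37)/2 — point (-25/2 + 5*sqrt(37)/2, 5/2 + sqrt(37)/2).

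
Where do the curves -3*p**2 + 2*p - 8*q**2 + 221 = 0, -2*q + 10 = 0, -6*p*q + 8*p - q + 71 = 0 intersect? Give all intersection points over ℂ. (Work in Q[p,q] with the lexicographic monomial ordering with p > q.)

Compute a lex Gröbner basis by Buchberger's algorithm.
f_1 = -3*p**2 + 2*p - 8*q**2 + 221, LT = p**2.
f_2 = -2*q + 10, LT = q.
f_3 = -6*p*q + 8*p - q + 71, LT = p*q.

S(f_1,f_3): lcm = p**2*q. S = 4/3*p**2 - 5/6*p*q + 71/6*p + 8/3*q**3 - 221/3*q.
  leading term p**2: subtract (-4/9)·f_1 from 4/3*p**2 - 5/6*p*q + 71/6*p + 8/3*q**3 - 221/3*q → -5/6*p*q + 229/18*p + 8/3*q**3 - 32/9*q**2 - 221/3*q + 884/9
  leading term p*q: subtract (5/12*p)·f_2 from -5/6*p*q + 229/18*p + 8/3*q**3 - 32/9*q**2 - 221/3*q + 884/9 → 77/9*p + 8/3*q**3 - 32/9*q**2 - 221/3*q + 884/9
  leading term p: no divisor's leading term divides it; move 77/9*p to the remainder.
  leading term q**3: subtract (-4/3*q**2)·f_2 from 8/3*q**3 - 32/9*q**2 - 221/3*q + 884/9 → 88/9*q**2 - 221/3*q + 884/9
  leading term q**2: subtract (-44/9*q)·f_2 from 88/9*q**2 - 221/3*q + 884/9 → -223/9*q + 884/9
  leading term q: subtract (223/18)·f_2 from -223/9*q + 884/9 → -77/3
  leading term 1: no divisor's leading term divides it; move -77/3 to the remainder.
  remainder 77/9*p - 77/3 ≠ 0; add h_4 = 77/9*p - 77/3 to the basis.

The other S-polynomials (S(f_1,f_2), S(f_2,f_3), S(f_1,h_4), S(f_2,h_4), S(f_3,h_4)) all reduce to 0 modulo the current basis, so we have a Gröbner basis.
Inter-reduce: drop elements whose leading term is divisible by another's, tail-reduce, and make monic.
Reduced Gröbner basis: {p - 3, q - 5}.

From the last basis element, q - 5 = 0, so q takes values in {5}. Each choice, substituted upward through the basis, yields the corresponding point(s) of the solution set.
  q = 5: the earlier basis element becomes p - 3 = 0, giving p = 3 — point (3, 5).
Substituting each solution back into the original system confirms all equations vanish.

{(3, 5)}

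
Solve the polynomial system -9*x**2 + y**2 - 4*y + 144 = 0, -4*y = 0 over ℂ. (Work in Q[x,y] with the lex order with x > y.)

Compute a lex Gröbner basis by Buchberger's algorithm.
f_1 = -9*x**2 + y**2 - 4*y + 144, LT = x**2.
f_2 = -4*y, LT = y.

The S-polynomials (S(f_1,f_2)) all reduce to 0 modulo the current basis, so we have a Gröbner basis.
Inter-reduce: drop elements whose leading term is divisible by another's, tail-reduce, and make monic.
Reduced Gröbner basis: {x**2 - 16, y}.

The lex basis is triangular: the last element involves only y. Solving y = 0 gives y ∈ {0}; substituting each value into the earlier elements determines the remaining variables.
  y = 0: the earlier basis element becomes x**2 - 16 = 0, giving x = -4, 4 — points (-4, 0), (4, 0).
Check: every point annihilates each of the original generators.
A lex Gröbner basis triangularizes the system, enabling back-substitution.

{(-4, 0), (4, 0)}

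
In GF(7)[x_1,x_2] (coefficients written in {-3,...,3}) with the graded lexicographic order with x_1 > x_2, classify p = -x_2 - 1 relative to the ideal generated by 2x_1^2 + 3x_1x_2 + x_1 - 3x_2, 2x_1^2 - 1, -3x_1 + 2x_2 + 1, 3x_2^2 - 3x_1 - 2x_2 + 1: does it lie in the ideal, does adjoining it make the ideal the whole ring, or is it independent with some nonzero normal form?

-x_2 - 1 lies in I (it reduces to 0).

First compute the reduced Gröbner basis of I by Buchberger's algorithm.
f_1 = 2x_1^2 + 3x_1x_2 + x_1 - 3x_2, LT = x_1^2.
f_2 = 2x_1^2 - 1, LT = x_1^2.
f_3 = -3x_1 + 2x_2 + 1, LT = x_1.
f_4 = 3x_2^2 - 3x_1 - 2x_2 + 1, LT = x_2^2.

S(f_1,f_2): lcm = x_1^2. S = -2x_1x_2 - 3x_1 + 2x_2 - 3.
  reduce S modulo (f_1, f_2, f_3, f_4):
  remainder 3x_2 + 3 ≠ 0; add h_5 = 3x_2 + 3 to the basis.

The other S-polynomials (S(f_1,f_3), S(f_1,f_4), S(f_2,f_3), S(f_2,f_4), S(f_3,f_4), S(f_1,h_5), S(f_2,h_5), S(f_3,h_5), S(f_4,h_5)) all reduce to 0 modulo the current basis, so we have a Gröbner basis.
Inter-reduce: drop elements whose leading term is divisible by another's, tail-reduce, and make monic.
Reduced Gröbner basis: {x_1 - 2, x_2 + 1}.
Label its elements g_1 = x_1 - 2, g_2 = x_2 + 1.

Reduce p = -x_2 - 1 modulo G:
  leading term x_2: subtract (-1)·g_2 from -x_2 - 1 → 0
  normal form = 0.
Since the normal form is 0, p ∈ I.

Ideal membership is decidable via reduction modulo a Gröbner basis.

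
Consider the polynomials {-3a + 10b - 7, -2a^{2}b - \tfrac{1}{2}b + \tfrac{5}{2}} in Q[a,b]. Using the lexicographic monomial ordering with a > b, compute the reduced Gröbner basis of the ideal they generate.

f_1 = -3a + 10b - 7, LT = a.
f_2 = -2a^{2}b - \tfrac{1}{2}b + \tfrac{5}{2}, LT = a^{2}b.

S(f_1,f_2): lcm = a^{2}b. S = -\tfrac{10}{3}ab^{2} + \tfrac{7}{3}ab - \tfrac{1}{4}b + \tfrac{5}{4}.
  leading term ab^{2}: subtract (\tfrac{10}{9}b^{2})·f_1 from -\tfrac{10}{3}ab^{2} + \tfrac{7}{3}ab - \tfrac{1}{4}b + \tfrac{5}{4} → \tfrac{7}{3}ab - \tfrac{100}{9}b^{3} + \tfrac{70}{9}b^{2} - \tfrac{1}{4}b + \tfrac{5}{4}
  leading term ab: subtract (-\tfrac{7}{9}b)·f_1 from \tfrac{7}{3}ab - \tfrac{100}{9}b^{3} + \tfrac{70}{9}b^{2} - \tfrac{1}{4}b + \tfrac{5}{4} → -\tfrac{100}{9}b^{3} + \tfrac{140}{9}b^{2} - \tfrac{205}{36}b + \tfrac{5}{4}
  leading term b^{3}: no divisor's leading term divides it; move -\tfrac{100}{9}b^{3} to the remainder.
  leading term b^{2}: no divisor's leading term divides it; move \tfrac{140}{9}b^{2} to the remainder.
  leading term b: no divisor's leading term divides it; move -\tfrac{205}{36}b to the remainder.
  leading term 1: no divisor's leading term divides it; move \tfrac{5}{4} to the remainder.
  remainder -\tfrac{100}{9}b^{3} + \tfrac{140}{9}b^{2} - \tfrac{205}{36}b + \tfrac{5}{4} ≠ 0; add g_3 = -\tfrac{100}{9}b^{3} + \tfrac{140}{9}b^{2} - \tfrac{205}{36}b + \tfrac{5}{4} to the basis.

The other S-polynomials (S(f_1,g_3), S(f_2,g_3)) all reduce to 0 modulo the current basis, so we have a Gröbner basis.
Inter-reduce: drop elements whose leading term is divisible by another's, tail-reduce, and make monic.

G = {a - \tfrac{10}{3}b + \tfrac{7}{3}, b^{3} - \tfrac{7}{5}b^{2} + \tfrac{41}{80}b - \tfrac{9}{80}}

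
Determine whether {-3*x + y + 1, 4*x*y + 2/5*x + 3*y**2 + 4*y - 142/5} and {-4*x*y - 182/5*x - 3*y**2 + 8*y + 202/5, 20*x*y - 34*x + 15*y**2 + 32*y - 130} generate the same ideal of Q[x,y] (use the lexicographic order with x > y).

Since reduced Gröbner bases are canonical representatives of ideals under a given ordering, it suffices to compute and compare them.
Buchberger on the first generating set:
f_1 = -3*x + y + 1, LT = x.
f_2 = 4*x*y + 2/5*x + 3*y**2 + 4*y - 142/5, LT = x*y.

S(f_1,f_2): lcm = x*y. S = -1/10*x - 13/12*y**2 - 4/3*y + 71/10.
  leading term x: subtract (1/30)·f_1 from -1/10*x - 13/12*y**2 - 4/3*y + 71/10 → -13/12*y**2 - 41/30*y + 106/15
  leading term y**2: no divisor's leading term divides it; move -13/12*y**2 to the remainder.
  leading term y: no divisor's leading term divides it; move -41/30*y to the remainder.
  leading term 1: no divisor's leading term divides it; move 106/15 to the remainder.
  remainder -13/12*y**2 - 41/30*y + 106/15 ≠ 0; add g_3 = -13/12*y**2 - 41/30*y + 106/15 to the basis.

S(f_1,g_3): leading monomials are coprime, so the S-polynomial reduces to 0 (Buchberger's first criterion).
S(f_2,g_3): lcm = x*y**2. S = -151/130*x*y + 424/65*x + 3/4*y**3 + y**2 - 71/10*y.
  leading term x*y: subtract (151/390*y)·f_1 from -151/130*x*y + 424/65*x + 3/4*y**3 + y**2 - 71/10*y → 424/65*x + 3/4*y**3 + 239/390*y**2 - 292/39*y
  leading term x: subtract (-424/195)·f_1 from 424/65*x + 3/4*y**3 + 239/390*y**2 - 292/39*y → 3/4*y**3 + 239/390*y**2 - 1036/195*y + 424/195
  leading term y**3: subtract (-9/13*y)·g_3 from 3/4*y**3 + 239/390*y**2 - 1036/195*y + 424/195 → -1/3*y**2 - 82/195*y + 424/195
  leading term y**2: subtract (4/13)·g_3 from -1/3*y**2 - 82/195*y + 424/195 → 0
  remainder 0.

Every S-polynomial of the final basis reduces to 0, so we have a Gröbner basis.
Inter-reduce: drop elements whose leading term is divisible by another's, tail-reduce, and make monic.
Reduced Gröbner basis: {x - 1/3*y - 1/3, y**2 + 82/65*y - 424/65}.

Buchberger on the second generating set:
h_1 = -4*x*y - 182/5*x - 3*y**2 + 8*y + 202/5, LT = x*y.
h_2 = 20*x*y - 34*x + 15*y**2 + 32*y - 130, LT = x*y.

S(h_1,h_2): lcm = x*y. S = 54/5*x - 18/5*y - 18/5.
  leading term x: no divisor's leading term divides it; move 54/5*x to the remainder.
  leading term y: no divisor's leading term divides it; move -18/5*y to the remainder.
  leading term 1: no divisor's leading term divides it; move -18/5 to the remainder.
  remainder 54/5*x - 18/5*y - 18/5 ≠ 0; add k_3 = 54/5*x - 18/5*y - 18/5 to the basis.

S(h_1,k_3): lcm = x*y. S = 91/10*x + 13/12*y**2 - 5/3*y - 101/10.
  leading term x: subtract (91/108)·k_3 from 91/10*x + 13/12*y**2 - 5/3*y - 101/10 → 13/12*y**2 + 41/30*y - 106/15
  leading term y**2: no divisor's leading term divides it; move 13/12*y**2 to the remainder.
  leading term y: no divisor's leading term divides it; move 41/30*y to the remainder.
  leading term 1: no divisor's leading term divides it; move -106/15 to the remainder.
  remainder 13/12*y**2 + 41/30*y - 106/15 ≠ 0; add k_4 = 13/12*y**2 + 41/30*y - 106/15 to the basis.

S(h_2,k_3): lcm = x*y. S = -17/10*x + 13/12*y**2 + 29/15*y - 13/2.
  leading term x: subtract (-17/108)·k_3 from -17/10*x + 13/12*y**2 + 29/15*y - 13/2 → 13/12*y**2 + 41/30*y - 106/15
  leading term y**2: subtract (1)·k_4 from 13/12*y**2 + 41/30*y - 106/15 → 0
  remainder 0.

S(h_1,k_4): lcm = x*y**2. S = 1019/130*x*y + 424/65*x + 3/4*y**3 - 2*y**2 - 101/10*y.
  leading term x*y: subtract (-1019/520)·h_1 from 1019/130*x*y + 424/65*x + 3/4*y**3 - 2*y**2 - 101/10*y → -84249/1300*x + 3/4*y**3 - 4097/520*y**2 + 145/26*y + 102919/1300
  leading term x: subtract (-9361/1560)·k_3 from -84249/1300*x + 3/4*y**3 - 4097/520*y**2 + 145/26*y + 102919/1300 → 3/4*y**3 - 4097/520*y**2 - 20833/1300*y + 18709/325
  leading term y**3: subtract (9/13*y)·k_4 from 3/4*y**3 - 4097/520*y**2 - 20833/1300*y + 18709/325 → -353/40*y**2 - 14473/1300*y + 18709/325
  leading term y**2: subtract (-1059/130)·k_4 from -353/40*y**2 - 14473/1300*y + 18709/325 → 0
  remainder 0.

S(h_2,k_4): lcm = x*y**2. S = -77/26*x*y + 424/65*x + 3/4*y**3 + 8/5*y**2 - 13/2*y.
  leading term x*y: subtract (77/104)·h_1 from -77/26*x*y + 424/65*x + 3/4*y**3 + 8/5*y**2 - 13/2*y → 8703/260*x + 3/4*y**3 + 1987/520*y**2 - 323/26*y - 7777/260
  leading term x: subtract (967/312)·k_3 from 8703/260*x + 3/4*y**3 + 1987/520*y**2 - 323/26*y - 7777/260 → 3/4*y**3 + 1987/520*y**2 - 329/260*y - 1219/65
  leading term y**3: subtract (9/13*y)·k_4 from 3/4*y**3 + 1987/520*y**2 - 329/260*y - 1219/65 → 23/8*y**2 + 943/260*y - 1219/65
  leading term y**2: subtract (69/26)·k_4 from 23/8*y**2 + 943/260*y - 1219/65 → 0
  remainder 0.

S(k_3,k_4): leading monomials are coprime, so the S-polynomial reduces to 0 (Buchberger's first criterion).
Every S-polynomial of the final basis reduces to 0, so we have a Gröbner basis.
Inter-reduce: drop elements whose leading term is divisible by another's, tail-reduce, and make monic.
Reduced Gröbner basis: {x - 1/3*y - 1/3, y**2 + 82/65*y - 424/65}.

Same reduced basis, so the two generating sets span the same ideal.

Yes, the ideals are equal.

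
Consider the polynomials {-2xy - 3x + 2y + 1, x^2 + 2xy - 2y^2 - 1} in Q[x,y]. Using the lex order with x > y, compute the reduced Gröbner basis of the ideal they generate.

G = {x + 2y^3 + y^2 - y + 1, y^4 + 2y^3 + 1/4y^2 + 1/4y + 1}

f_1 = -2xy - 3x + 2y + 1, LT = xy.
f_2 = x^2 + 2xy - 2y^2 - 1, LT = x^2.

S(f_1,f_2): lcm = x^2y. S = 3/2x^2 - 2xy^2 - xy - 1/2x + 2y^3 + y.
  reduce S modulo (f_1, f_2):
  remainder x + 2y^3 + y^2 - y + 1 ≠ 0; add g_3 = x + 2y^3 + y^2 - y + 1 to the basis.

S(f_1,g_3): lcm = xy. S = 3/2x - 2y^4 - y^3 + y^2 - 2y - 1/2.
  reduce S modulo (f_1, f_2, g_3):
  remainder -2y^4 - 4y^3 - 1/2y^2 - 1/2y - 2 ≠ 0; add g_4 = -2y^4 - 4y^3 - 1/2y^2 - 1/2y - 2 to the basis.

The other S-polynomials (S(f_2,g_3), S(f_1,g_4), S(f_2,g_4), S(g_3,g_4)) all reduce to 0 modulo the current basis, so we have a Gröbner basis.
Inter-reduce: drop elements whose leading term is divisible by another's, tail-reduce, and make monic.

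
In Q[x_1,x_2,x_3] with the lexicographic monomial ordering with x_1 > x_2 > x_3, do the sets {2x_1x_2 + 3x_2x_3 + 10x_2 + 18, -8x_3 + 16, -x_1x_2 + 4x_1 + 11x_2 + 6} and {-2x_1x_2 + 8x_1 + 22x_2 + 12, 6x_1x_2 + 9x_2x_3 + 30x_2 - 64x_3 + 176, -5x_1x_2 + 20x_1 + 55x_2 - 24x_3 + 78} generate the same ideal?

No, the ideals differ.

Equality of ideals is decidable: compute both reduced Gröbner bases (unique for the ordering) and check whether they agree.
Buchberger on the first generating set:
f_1 = 2x_1x_2 + 3x_2x_3 + 10x_2 + 18, LT = x_1x_2.
f_2 = -8x_3 + 16, LT = x_3.
f_3 = -x_1x_2 + 4x_1 + 11x_2 + 6, LT = x_1x_2.

S(f_1,f_3): lcm = x_1x_2. S = 4x_1 + 3/2x_2x_3 + 16x_2 + 15.
  leading term x_1: no divisor's leading term divides it; move 4x_1 to the remainder.
  leading term x_2x_3: subtract (-3/16x_2)·f_2 from 3/2x_2x_3 + 16x_2 + 15 → 19x_2 + 15
  leading term x_2: no divisor's leading term divides it; move 19x_2 to the remainder.
  leading term 1: no divisor's leading term divides it; move 15 to the remainder.
  remainder 4x_1 + 19x_2 + 15 ≠ 0; add g_4 = 4x_1 + 19x_2 + 15 to the basis.

S(f_1,g_4): lcm = x_1x_2. S = -19/4x_2^2 + 3/2x_2x_3 + 5/4x_2 + 9.
  leading term x_2^2: no divisor's leading term divides it; move -19/4x_2^2 to the remainder.
  leading term x_2x_3: subtract (-3/16x_2)·f_2 from 3/2x_2x_3 + 5/4x_2 + 9 → 17/4x_2 + 9
  leading term x_2: no divisor's leading term divides it; move 17/4x_2 to the remainder.
  leading term 1: no divisor's leading term divides it; move 9 to the remainder.
  remainder -19/4x_2^2 + 17/4x_2 + 9 ≠ 0; add g_5 = -19/4x_2^2 + 17/4x_2 + 9 to the basis.

The other S-polynomials (S(f_1,f_2), S(f_2,f_3), S(f_2,g_4), S(f_3,g_4), S(f_1,g_5), S(f_2,g_5), S(f_3,g_5), S(g_4,g_5)) all reduce to 0 modulo the current basis, so we have a Gröbner basis.
Inter-reduce: drop elements whose leading term is divisible by another's, tail-reduce, and make monic.
Reduced Gröbner basis: {x_1 + 19/4x_2 + 15/4, x_2^2 - 17/19x_2 - 36/19, x_3 - 2}.

Buchberger on the second generating set:
h_1 = -2x_1x_2 + 8x_1 + 22x_2 + 12, LT = x_1x_2.
h_2 = 6x_1x_2 + 9x_2x_3 + 30x_2 - 64x_3 + 176, LT = x_1x_2.
h_3 = -5x_1x_2 + 20x_1 + 55x_2 - 24x_3 + 78, LT = x_1x_2.

S(h_1,h_2): lcm = x_1x_2. S = -4x_1 - 3/2x_2x_3 - 16x_2 + 32/3x_3 - 106/3.
  leading term x_1: no divisor's leading term divides it; move -4x_1 to the remainder.
  leading term x_2x_3: no divisor's leading term divides it; move -3/2x_2x_3 to the remainder.
  leading term x_2: no divisor's leading term divides it; move -16x_2 to the remainder.
  leading term x_3: no divisor's leading term divides it; move 32/3x_3 to the remainder.
  leading term 1: no divisor's leading term divides it; move -106/3 to the remainder.
  remainder -4x_1 - 3/2x_2x_3 - 16x_2 + 32/3x_3 - 106/3 ≠ 0; add k_4 = -4x_1 - 3/2x_2x_3 - 16x_2 + 32/3x_3 - 106/3 to the basis.

S(h_1,h_3): lcm = x_1x_2. S = -24/5x_3 + 48/5.
  leading term x_3: no divisor's leading term divides it; move -24/5x_3 to the remainder.
  leading term 1: no divisor's leading term divides it; move 48/5 to the remainder.
  remainder -24/5x_3 + 48/5 ≠ 0; add k_5 = -24/5x_3 + 48/5 to the basis.

S(h_1,k_4): lcm = x_1x_2. S = -4x_1 - 3/8x_2^2x_3 - 4x_2^2 + 8/3x_2x_3 - 119/6x_2 - 6.
  leading term x_1: subtract (1)·k_4 from -4x_1 - 3/8x_2^2x_3 - 4x_2^2 + 8/3x_2x_3 - 119/6x_2 - 6 → -3/8x_2^2x_3 - 4x_2^2 + 25/6x_2x_3 - 23/6x_2 - 32/3x_3 + 88/3
  leading term x_2^2x_3: subtract (5/64x_2^2)·k_5 from -3/8x_2^2x_3 - 4x_2^2 + 25/6x_2x_3 - 23/6x_2 - 32/3x_3 + 88/3 → -19/4x_2^2 + 25/6x_2x_3 - 23/6x_2 - 32/3x_3 + 88/3
  leading term x_2^2: no divisor's leading term divides it; move -19/4x_2^2 to the remainder.
  leading term x_2x_3: subtract (-125/144x_2)·k_5 from 25/6x_2x_3 - 23/6x_2 - 32/3x_3 + 88/3 → 9/2x_2 - 32/3x_3 + 88/3
  leading term x_2: no divisor's leading term divides it; move 9/2x_2 to the remainder.
  leading term x_3: subtract (20/9)·k_5 from -32/3x_3 + 88/3 → 8
  leading term 1: no divisor's leading term divides it; move 8 to the remainder.
  remainder -19/4x_2^2 + 9/2x_2 + 8 ≠ 0; add k_6 = -19/4x_2^2 + 9/2x_2 + 8 to the basis.

The other S-polynomials (S(h_2,h_3), S(h_2,k_4), S(h_3,k_4), S(h_1,k_5), S(h_2,k_5), S(h_3,k_5), S(k_4,k_5), S(h_1,k_6), S(h_2,k_6), S(h_3,k_6), S(k_4,k_6), S(k_5,k_6)) all reduce to 0 modulo the current basis, so we have a Gröbner basis.
Inter-reduce: drop elements whose leading term is divisible by another's, tail-reduce, and make monic.
Reduced Gröbner basis: {x_1 + 19/4x_2 + 7/2, x_2^2 - 18/19x_2 - 32/19, x_3 - 2}.

These differ, so the ideals are not equal.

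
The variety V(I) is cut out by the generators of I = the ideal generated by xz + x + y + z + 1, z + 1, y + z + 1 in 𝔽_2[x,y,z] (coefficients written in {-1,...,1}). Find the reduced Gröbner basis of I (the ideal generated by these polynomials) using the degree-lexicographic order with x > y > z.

f_1 = xz + x + y + z + 1, LT = xz.
f_2 = z + 1, LT = z.
f_3 = y + z + 1, LT = y.

S(f_1,f_2): lcm = xz. S = y + z + 1.
  leading term y: subtract (1)·f_3 from y + z + 1 → 0
  remainder 0.

S(f_1,f_3): leading monomials are coprime, so the S-polynomial reduces to 0 (Buchberger's first criterion).
S(f_2,f_3): leading monomials are coprime, so the S-polynomial reduces to 0 (Buchberger's first criterion).
Every S-polynomial of the final basis reduces to 0, so we have a Gröbner basis.
Inter-reduce: drop elements whose leading term is divisible by another's, tail-reduce, and make monic.

G = {y, z + 1}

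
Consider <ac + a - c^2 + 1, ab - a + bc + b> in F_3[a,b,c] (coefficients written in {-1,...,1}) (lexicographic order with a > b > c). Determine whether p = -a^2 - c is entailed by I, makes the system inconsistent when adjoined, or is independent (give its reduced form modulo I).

First compute the reduced Gröbner basis of I by Buchberger's algorithm.
f_1 = ac + a - c^2 + 1, LT = ac.
f_2 = ab - a + bc + b, LT = ab.

S(f_1,f_2): lcm = abc. S = ab + ac + bc^2 - bc + b.
  leading term ab: subtract (1)·f_2 from ab + ac + bc^2 - bc + b → ac + a + bc^2 + bc
  leading term ac: subtract (1)·f_1 from ac + a + bc^2 + bc → bc^2 + bc + c^2 - 1
  leading term bc^2: no divisor's leading term divides it; move bc^2 to the remainder.
  leading term bc: no divisor's leading term divides it; move bc to the remainder.
  leading term c^2: no divisor's leading term divides it; move c^2 to the remainder.
  leading term 1: no divisor's leading term divides it; move -1 to the remainder.
  remainder bc^2 + bc + c^2 - 1 ≠ 0; add h_3 = bc^2 + bc + c^2 - 1 to the basis.

The other S-polynomials (S(f_1,h_3), S(f_2,h_3)) all reduce to 0 modulo the current basis, so we have a Gröbner basis.
Inter-reduce: drop elements whose leading term is divisible by another's, tail-reduce, and make monic.
Reduced Gröbner basis: {ab - a + bc + b, ac + a - c^2 + 1, bc^2 + bc + c^2 - 1}.
Label its elements g_1 = ab - a + bc + b, g_2 = ac + a - c^2 + 1, g_3 = bc^2 + bc + c^2 - 1.

Reduce p = -a^2 - c modulo G:
  leading term a^2: no divisor's leading term divides it; move -a^2 to the remainder.
  leading term c: no divisor's leading term divides it; move -c to the remainder.
  normal form = -a^2 - c.
The normal form is nonzero, so p ∉ I. Since p minus its normal form lies in I, I + (p) = I + (r) where r = -a^2 - c; decide whether this ideal is the whole ring.
Run Buchberger on G together with r (pairs among the g_i already reduce to 0 since G is a Gröbner basis):
g_1 = ab - a + bc + b, LT = ab.
g_2 = ac + a - c^2 + 1, LT = ac.
g_3 = bc^2 + bc + c^2 - 1, LT = bc^2.
r = -a^2 - c, LT = a^2.

S(g_1,r): lcm = a^2b. S = -a^2 + abc + ab - bc.
  leading term a^2: subtract (1)·r from -a^2 + abc + ab - bc → abc + ab - bc + c
  leading term abc: subtract (c)·g_1 from abc + ab - bc + c → ab + ac - bc^2 + bc + c
  leading term ab: subtract (1)·g_1 from ab + ac - bc^2 + bc + c → ac + a - bc^2 - b + c
  leading term ac: subtract (1)·g_2 from ac + a - bc^2 - b + c → -bc^2 - b + c^2 + c - 1
  leading term bc^2: subtract (-1)·g_3 from -bc^2 - b + c^2 + c - 1 → bc - b - c^2 + c + 1
  leading term bc: no divisor's leading term divides it; move bc to the remainder.
  leading term b: no divisor's leading term divides it; move -b to the remainder.
  leading term c^2: no divisor's leading term divides it; move -c^2 to the remainder.
  leading term c: no divisor's leading term divides it; move c to the remainder.
  leading term 1: no divisor's leading term divides it; move 1 to the remainder.
  remainder bc - b - c^2 + c + 1 ≠ 0; add m_5 = bc - b - c^2 + c + 1 to the basis.

S(g_2,r): lcm = a^2c. S = a^2 - ac^2 + a - c^2.
  leading term a^2: subtract (-1)·r from a^2 - ac^2 + a - c^2 → -ac^2 + a - c^2 - c
  leading term ac^2: subtract (-c)·g_2 from -ac^2 + a - c^2 - c → ac + a - c^3 - c^2
  leading term ac: subtract (1)·g_2 from ac + a - c^3 - c^2 → -c^3 - 1
  leading term c^3: no divisor's leading term divides it; move -c^3 to the remainder.
  leading term 1: no divisor's leading term divides it; move -1 to the remainder.
  remainder -c^3 - 1 ≠ 0; add m_6 = -c^3 - 1 to the basis.

S(g_1,m_5): lcm = abc. S = ab + ac^2 + ac - a + bc^2 + bc.
  leading term ab: subtract (1)·g_1 from ab + ac^2 + ac - a + bc^2 + bc → ac^2 + ac + bc^2 - b
  leading term ac^2: subtract (c)·g_2 from ac^2 + ac + bc^2 - b → bc^2 - b + c^3 - c
  leading term bc^2: subtract (1)·g_3 from bc^2 - b + c^3 - c → -bc - b + c^3 - c^2 - c + 1
  leading term bc: subtract (-1)·m_5 from -bc - b + c^3 - c^2 - c + 1 → b + c^3 + c^2 - 1
  leading term b: no divisor's leading term divides it; move b to the remainder.
  leading term c^3: subtract (-1)·m_6 from c^3 + c^2 - 1 → c^2 + 1
  leading term c^2: no divisor's leading term divides it; move c^2 to the remainder.
  leading term 1: no divisor's leading term divides it; move 1 to the remainder.
  remainder b + c^2 + 1 ≠ 0; add m_7 = b + c^2 + 1 to the basis.

The other S-polynomials (S(g_1,g_2), S(g_1,g_3), S(g_2,g_3), S(g_3,r), S(g_2,m_5), S(g_3,m_5), S(r,m_5), S(g_1,m_6), S(g_2,m_6), S(g_3,m_6), S(r,m_6), S(m_5,m_6), S(g_1,m_7), S(g_2,m_7), S(g_3,m_7), S(r,m_7), S(m_5,m_7), S(m_6,m_7)) all reduce to 0 modulo the current basis, so we have a Gröbner basis.
Inter-reduce: drop elements whose leading term is divisible by another's, tail-reduce, and make monic.
Reduced Gröbner basis: {a^2 + c, ac + a - c^2 + 1, b + c^2 + 1, c^3 + 1}.
The reduced Gröbner basis of I + (p) is {a^2 + c, ac + a - c^2 + 1, b + c^2 + 1, c^3 + 1} ≠ {1}, a proper ideal, so the enlarged system stays consistent: p is independent of I, with normal form -a^2 - c.

-a^2 - c is independent of I; its normal form modulo I is -a^2 - c.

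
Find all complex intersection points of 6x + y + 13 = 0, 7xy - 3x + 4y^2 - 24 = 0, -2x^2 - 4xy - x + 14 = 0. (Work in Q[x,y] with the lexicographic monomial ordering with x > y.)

Compute a lex Gröbner basis by Buchberger's algorithm.
f_1 = 6x + y + 13, LT = x.
f_2 = 7xy - 3x + 4y^2 - 24, LT = xy.
f_3 = -2x^2 - 4xy - x + 14, LT = x^2.

S(f_1,f_2): lcm = xy. S = 3/7x - 17/42y^2 + 13/6y + 24/7.
  leading term x: subtract (1/14)·f_1 from 3/7x - 17/42y^2 + 13/6y + 24/7 → -17/42y^2 + 44/21y + 5/2
  leading term y^2: no divisor's leading term divides it; move -17/42y^2 to the remainder.
  leading term y: no divisor's leading term divides it; move 44/21y to the remainder.
  leading term 1: no divisor's leading term divides it; move 5/2 to the remainder.
  remainder -17/42y^2 + 44/21y + 5/2 ≠ 0; add h_4 = -17/42y^2 + 44/21y + 5/2 to the basis.

S(f_1,f_3): lcm = x^2. S = -11/6xy + 5/3x + 7.
  leading term xy: subtract (-11/36y)·f_1 from -11/6xy + 5/3x + 7 → 5/3x + 11/36y^2 + 143/36y + 7
  leading term x: subtract (5/18)·f_1 from 5/3x + 11/36y^2 + 143/36y + 7 → 11/36y^2 + 133/36y + 61/18
  leading term y^2: subtract (-77/102)·h_4 from 11/36y^2 + 133/36y + 61/18 → 3229/612y + 3229/612
  leading term y: no divisor's leading term divides it; move 3229/612y to the remainder.
  leading term 1: no divisor's leading term divides it; move 3229/612 to the remainder.
  remainder 3229/612y + 3229/612 ≠ 0; add h_5 = 3229/612y + 3229/612 to the basis.

The other S-polynomials (S(f_2,f_3), S(f_1,h_4), S(f_2,h_4), S(f_3,h_4), S(f_1,h_5), S(f_2,h_5), S(f_3,h_5), S(h_4,h_5)) all reduce to 0 modulo the current basis, so we have a Gröbner basis.
Inter-reduce: drop elements whose leading term is divisible by another's, tail-reduce, and make monic.
Reduced Gröbner basis: {x + 2, y + 1}.

From the last basis element, y + 1 = 0, so y takes values in {-1}. Each choice, substituted upward through the basis, yields the corresponding point(s) of the solution set.
  y = -1: the earlier basis element becomes x + 2 = 0, giving x = -2 — point (-2, -1).

{(-2, -1)}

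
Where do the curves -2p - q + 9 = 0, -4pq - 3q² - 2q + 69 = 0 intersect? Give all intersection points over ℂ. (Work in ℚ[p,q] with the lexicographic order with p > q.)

{(16, -23), (3, 3)}

Compute a lex Gröbner basis by Buchberger's algorithm.
f_1 = -2p - q + 9, LT = p.
f_2 = -4pq - 3q² - 2q + 69, LT = pq.

S(f_1,f_2): lcm = pq. S = -¼q² - 5q + 69/4.
  leading term q²: no divisor's leading term divides it; move -¼q² to the remainder.
  leading term q: no divisor's leading term divides it; move -5q to the remainder.
  leading term 1: no divisor's leading term divides it; move 69/4 to the remainder.
  remainder -¼q² - 5q + 69/4 ≠ 0; add h_3 = -¼q² - 5q + 69/4 to the basis.

S(f_1,h_3): leading monomials are coprime, so the S-polynomial reduces to 0 (Buchberger's first criterion).
S(f_2,h_3): lcm = pq². S = -20pq + 69p + ¾q³ + ½q² - 69/4q.
  leading term pq: subtract (10q)·f_1 from -20pq + 69p + ¾q³ + ½q² - 69/4q → 69p + ¾q³ + 21/2q² - 429/4q
  leading term p: subtract (-69/2)·f_1 from 69p + ¾q³ + 21/2q² - 429/4q → ¾q³ + 21/2q² - 567/4q + 621/2
  leading term q³: subtract (-3q)·h_3 from ¾q³ + 21/2q² - 567/4q + 621/2 → -9/2q² - 90q + 621/2
  leading term q²: subtract (18)·h_3 from -9/2q² - 90q + 621/2 → 0
  remainder 0.

Every S-polynomial of the final basis reduces to 0, so we have a Gröbner basis.
Inter-reduce: drop elements whose leading term is divisible by another's, tail-reduce, and make monic.
Reduced Gröbner basis: {p + ½q - 9/2, q² + 20q - 69}.

Elimination: the polynomial q² + 20q - 69 lies in the elimination ideal for q, so q ∈ {-23, 3}. For each such q, the remaining basis elements (now univariate) give the rest of the solution.
  q = -23: the earlier basis element becomes p - 16 = 0, giving p = 16 — point (16, -23).
  q = 3: the earlier basis element becomes p - 3 = 0, giving p = 3 — point (3, 3).
Substituting each solution back into the original system confirms all equations vanish.
This is the nonlinear analogue of row-reducing a linear system.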